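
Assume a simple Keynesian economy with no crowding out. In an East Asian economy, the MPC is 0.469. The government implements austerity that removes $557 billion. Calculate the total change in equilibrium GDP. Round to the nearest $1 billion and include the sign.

−$1,049 billion

Government-spending multiplier = 1/(1 − MPC) = 1/(1 − 0.469) = 1/0.531 ≈ 1.883.
ΔY = k × ΔG = (−$557 billion) / 0.531 ≈ −$1,049 billion.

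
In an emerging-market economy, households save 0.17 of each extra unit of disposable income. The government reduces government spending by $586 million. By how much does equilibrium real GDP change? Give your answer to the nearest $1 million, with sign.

−$3,447 million

MPC = 1 − MPS = 1 − 0.17 = 0.83.
Expenditure multiplier = 1/(1 − MPC) = 1/(1 − 0.83) = 1/0.17 ≈ 5.882.
ΔY = k × ΔG = (−$586 million) / 0.17 ≈ −$3,447 million.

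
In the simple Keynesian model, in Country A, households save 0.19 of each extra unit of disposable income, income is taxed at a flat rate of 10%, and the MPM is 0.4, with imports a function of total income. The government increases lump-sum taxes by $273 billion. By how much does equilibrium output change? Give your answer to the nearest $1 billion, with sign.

−$330 billion

MPC = 1 − MPS = 1 − 0.19 = 0.81.
A lump-sum tax change of +$273 billion shifts disposable income by −$273 billion; first-round consumption changes by −c × ΔT = −0.81 × (+$273 billion) = −$221.13 billion.
Expenditure multiplier = 1/(1 − c(1−t) + m) = 1/(1 − 0.81×0.9 + 0.4) = 1/0.671 ≈ 1.49.
The tax multiplier is −c × k ≈ −1.207, so ΔY = k × (−c·ΔT) = (−$221.13 billion) / 0.671 ≈ −$330 billion.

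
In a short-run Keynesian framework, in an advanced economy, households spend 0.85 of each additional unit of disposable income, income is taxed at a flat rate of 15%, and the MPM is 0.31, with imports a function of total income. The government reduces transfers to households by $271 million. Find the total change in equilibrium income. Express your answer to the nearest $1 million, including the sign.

−$392 million

The transfer change shifts disposable income by −$271 million, so first-round consumption changes by c·ΔTR = 0.85 × (−$271 million) = −$230.35 million.
Expenditure multiplier = 1/(1 − c(1−t) + m) = 1/(1 − 0.85×0.85 + 0.31) = 1/0.5875 ≈ 1.702.
The transfer multiplier is c × k ≈ 1.447, so ΔY = k × (c·ΔTR) = (−$230.35 million) / 0.5875 ≈ −$392 million.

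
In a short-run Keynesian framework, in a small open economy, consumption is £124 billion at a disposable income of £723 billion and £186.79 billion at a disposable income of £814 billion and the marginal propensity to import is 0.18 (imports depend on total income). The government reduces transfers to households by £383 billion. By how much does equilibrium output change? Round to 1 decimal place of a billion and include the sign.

−£539.3 billion

MPC = ΔC/ΔYd = (186.79 − 124)/(814 − 723) = 62.79/91 = 0.69.
The transfer change shifts disposable income by −£383 billion, so first-round consumption changes by c·ΔTR = 0.69 × (−£383 billion) = −£264.27 billion.
Expenditure multiplier = 1/(1 − c + m) = 1/(1 − 0.69 + 0.18) = 1/0.49 ≈ 2.041.
The transfer multiplier is c × k ≈ 1.408, so ΔY = k × (c·ΔTR) = (−£264.27 billion) / 0.49 ≈ −£539.3 billion.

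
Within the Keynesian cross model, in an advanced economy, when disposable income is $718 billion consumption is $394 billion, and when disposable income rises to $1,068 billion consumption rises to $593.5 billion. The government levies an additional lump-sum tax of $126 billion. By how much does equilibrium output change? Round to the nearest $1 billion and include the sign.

MPC = ΔC/ΔYd = (593.5 − 394)/(1,068 − 718) = 199.5/350 = 0.57.
A lump-sum tax change of +$126 billion shifts disposable income by −$126 billion; first-round consumption changes by −c × ΔT = −0.57 × (+$126 billion) = −$71.82 billion.
Expenditure multiplier = 1/(1 − MPC) = 1/(1 − 0.57) = 1/0.43 ≈ 2.326.
The tax multiplier is −c × k ≈ −1.326, so ΔY = k × (−c·ΔT) = (−$71.82 billion) / 0.43 ≈ −$167 billion.

−$167 billion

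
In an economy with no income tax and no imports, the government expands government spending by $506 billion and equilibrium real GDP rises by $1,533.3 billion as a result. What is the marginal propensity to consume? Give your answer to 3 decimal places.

Implied spending multiplier k = ΔY/ΔG = 1,533.3/506 ≈ 3.0302.
Since k = 1/(1 − MPC), MPC = 1 − 1/k = 1 − ΔG/ΔY = 1 − 506/1,533.3 ≈ 0.670.

0.670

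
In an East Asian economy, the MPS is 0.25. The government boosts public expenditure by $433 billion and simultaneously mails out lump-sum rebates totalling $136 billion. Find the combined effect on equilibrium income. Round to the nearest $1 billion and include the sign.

MPC = 1 − MPS = 1 − 0.25 = 0.75.
Expenditure multiplier = 1/(1 − MPC) = 1/(1 − 0.75) = 1/0.25 = 4.
ΔG contributes k·ΔG = (+$433 billion) / 0.25 = +$1,732 billion.
ΔT of −$136 billion changes first-round spending by −c·ΔT = +$102 billion, contributing k·(−c·ΔT) = (+$102 billion) / 0.25 = +$408 billion.
Net ΔY = k(ΔG − c·ΔT) = (+$535 billion) / 0.25 = +$2,140 billion.

+$2,140 billion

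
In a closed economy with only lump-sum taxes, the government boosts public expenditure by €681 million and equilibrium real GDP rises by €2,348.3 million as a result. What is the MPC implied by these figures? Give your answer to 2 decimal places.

0.71

Implied spending multiplier k = ΔY/ΔG = 2,348.3/681 ≈ 3.4483.
Since k = 1/(1 − MPC), MPC = 1 − 1/k = 1 − ΔG/ΔY = 1 − 681/2,348.3 ≈ 0.71.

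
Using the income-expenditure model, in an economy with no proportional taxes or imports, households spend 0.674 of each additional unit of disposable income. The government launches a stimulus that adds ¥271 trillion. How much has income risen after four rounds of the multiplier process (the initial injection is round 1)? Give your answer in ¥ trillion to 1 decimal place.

Round 1 adds ΔG = ¥271 trillion; each later round is MPC = 0.674 times the previous.
After 4 rounds: 271 + 182.654 + 123.108796 + 82.975328504 = ΔG·(1 − c^4)/(1 − c) = 271 × (1 − 0.206366684176)/0.326 ≈ ¥659.7 trillion.

¥659.7 trillion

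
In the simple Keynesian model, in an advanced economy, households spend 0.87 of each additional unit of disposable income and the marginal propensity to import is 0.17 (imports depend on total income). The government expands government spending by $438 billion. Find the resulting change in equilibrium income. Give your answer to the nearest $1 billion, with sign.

Expenditure multiplier = 1/(1 − c + m) = 1/(1 − 0.87 + 0.17) = 1/0.3 ≈ 3.333.
ΔY = k × ΔG = (+$438 billion) / 0.3 = +$1,460 billion.

+$1,460 billion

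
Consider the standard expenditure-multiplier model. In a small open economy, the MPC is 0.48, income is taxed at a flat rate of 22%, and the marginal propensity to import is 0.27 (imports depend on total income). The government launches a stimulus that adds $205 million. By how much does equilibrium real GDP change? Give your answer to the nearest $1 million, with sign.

Spending multiplier = 1/(1 − c(1−t) + m) = 1/(1 − 0.48×0.78 + 0.27) = 1/0.8956 ≈ 1.117.
ΔY = k × ΔG = (+$205 million) / 0.8956 ≈ +$229 million.

+$229 million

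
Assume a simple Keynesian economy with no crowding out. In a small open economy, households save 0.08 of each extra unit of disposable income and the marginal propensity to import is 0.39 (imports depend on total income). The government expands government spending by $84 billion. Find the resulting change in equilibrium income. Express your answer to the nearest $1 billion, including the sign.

MPC = 1 − MPS = 1 − 0.08 = 0.92.
Spending multiplier = 1/(1 − c + m) = 1/(1 − 0.92 + 0.39) = 1/0.47 ≈ 2.128.
ΔY = k × ΔG = (+$84 billion) / 0.47 ≈ +$179 billion.

+$179 billion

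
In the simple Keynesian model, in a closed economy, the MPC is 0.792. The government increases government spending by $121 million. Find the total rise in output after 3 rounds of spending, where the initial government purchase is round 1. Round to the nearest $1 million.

$293 million

Round 1 adds ΔG = $121 million; each later round is MPC = 0.792 times the previous.
After 3 rounds: 121 + 95.832 + 75.898944 = ΔG·(1 − c^3)/(1 − c) = 121 × (1 − 0.496793088)/0.208 ≈ $293 million.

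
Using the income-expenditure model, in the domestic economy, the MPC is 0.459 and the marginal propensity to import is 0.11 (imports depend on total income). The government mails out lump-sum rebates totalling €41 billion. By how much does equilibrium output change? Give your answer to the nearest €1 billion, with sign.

A lump-sum tax change of −€41 billion shifts disposable income by +€41 billion; first-round consumption changes by −c × ΔT = −0.459 × (−€41 billion) = +€18.819 billion.
Expenditure multiplier = 1/(1 − c + m) = 1/(1 − 0.459 + 0.11) = 1/0.651 ≈ 1.536.
The tax multiplier is −c × k ≈ −0.705, so ΔY = k × (−c·ΔT) = (+€18.819 billion) / 0.651 ≈ +€29 billion.

+€29 billion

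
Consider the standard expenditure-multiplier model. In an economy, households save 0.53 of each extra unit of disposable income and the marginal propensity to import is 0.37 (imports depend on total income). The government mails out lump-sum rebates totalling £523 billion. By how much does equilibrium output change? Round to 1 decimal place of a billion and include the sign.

+£273.1 billion

MPC = 1 − MPS = 1 − 0.53 = 0.47.
A lump-sum tax change of −£523 billion shifts disposable income by +£523 billion; first-round consumption changes by −c × ΔT = −0.47 × (−£523 billion) = +£245.81 billion.
Expenditure multiplier = 1/(1 − c + m) = 1/(1 − 0.47 + 0.37) = 1/0.9 ≈ 1.111.
The tax multiplier is −c × k ≈ −0.522, so ΔY = k × (−c·ΔT) = (+£245.81 billion) / 0.9 ≈ +£273.1 billion.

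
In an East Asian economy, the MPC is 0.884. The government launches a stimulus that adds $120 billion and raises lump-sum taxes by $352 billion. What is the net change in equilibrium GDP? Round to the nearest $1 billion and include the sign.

Expenditure multiplier = 1/(1 − MPC) = 1/(1 − 0.884) = 1/0.116 ≈ 8.621.
ΔG contributes k·ΔG = (+$120 billion) / 0.116 ≈ +$1,034.5 billion.
ΔT of +$352 billion changes first-round spending by −c·ΔT = −$311.168 billion, contributing k·(−c·ΔT) = (−$311.168 billion) / 0.116 ≈ −$2,682.5 billion.
Net ΔY = k(ΔG − c·ΔT) = (−$191.168 billion) / 0.116 = −$1,648 billion.

−$1,648 billion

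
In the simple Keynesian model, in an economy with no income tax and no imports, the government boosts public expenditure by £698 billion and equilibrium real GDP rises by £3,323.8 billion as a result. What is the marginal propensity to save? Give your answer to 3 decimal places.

0.210

Implied spending multiplier k = ΔY/ΔG = 3,323.8/698 ≈ 4.7619.
Since k = 1/(1 − MPC), MPC = 1 − 1/k = 1 − ΔG/ΔY = 1 − 698/3,323.8 ≈ 0.790.
MPS = 1 − MPC = 0.210.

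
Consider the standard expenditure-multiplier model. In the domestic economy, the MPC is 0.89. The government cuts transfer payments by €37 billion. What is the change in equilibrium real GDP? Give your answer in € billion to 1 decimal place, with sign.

The transfer change shifts disposable income by −€37 billion, so first-round consumption changes by c·ΔTR = 0.89 × (−€37 billion) = −€32.93 billion.
Expenditure multiplier = 1/(1 − MPC) = 1/(1 − 0.89) = 1/0.11 ≈ 9.091.
The transfer multiplier is c × k ≈ 8.091, so ΔY = k × (c·ΔTR) = (−€32.93 billion) / 0.11 ≈ −€299.4 billion.

−€299.4 billion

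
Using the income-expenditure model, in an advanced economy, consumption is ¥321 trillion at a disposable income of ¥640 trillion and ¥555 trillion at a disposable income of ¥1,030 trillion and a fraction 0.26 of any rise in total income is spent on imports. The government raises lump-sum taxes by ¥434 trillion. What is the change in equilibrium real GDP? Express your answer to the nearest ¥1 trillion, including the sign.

MPC = ΔC/ΔYd = (555 − 321)/(1,030 − 640) = 234/390 = 0.6.
A lump-sum tax change of +¥434 trillion shifts disposable income by −¥434 trillion; first-round consumption changes by −c × ΔT = −0.6 × (+¥434 trillion) = −¥260.4 trillion.
Expenditure multiplier = 1/(1 − c + m) = 1/(1 − 0.6 + 0.26) = 1/0.66 ≈ 1.515.
The tax multiplier is −c × k ≈ −0.909, so ΔY = k × (−c·ΔT) = (−¥260.4 trillion) / 0.66 ≈ −¥395 trillion.

−¥395 trillion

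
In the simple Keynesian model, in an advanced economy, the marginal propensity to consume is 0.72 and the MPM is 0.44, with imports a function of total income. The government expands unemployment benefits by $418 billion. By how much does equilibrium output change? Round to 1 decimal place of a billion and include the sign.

The transfer change shifts disposable income by +$418 billion, so first-round consumption changes by c·ΔTR = 0.72 × (+$418 billion) = +$300.96 billion.
Expenditure multiplier = 1/(1 − c + m) = 1/(1 − 0.72 + 0.44) = 1/0.72 ≈ 1.389.
The transfer multiplier is c × k = 1, so ΔY = k × (c·ΔTR) = (+$300.96 billion) / 0.72 = +$418 billion.

+$418.0 billion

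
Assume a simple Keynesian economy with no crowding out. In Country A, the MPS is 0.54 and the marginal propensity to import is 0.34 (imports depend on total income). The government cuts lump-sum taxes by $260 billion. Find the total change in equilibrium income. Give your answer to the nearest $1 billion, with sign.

+$136 billion

MPC = 1 − MPS = 1 − 0.54 = 0.46.
A lump-sum tax change of −$260 billion shifts disposable income by +$260 billion; first-round consumption changes by −c × ΔT = −0.46 × (−$260 billion) = +$119.6 billion.
Expenditure multiplier = 1/(1 − c + m) = 1/(1 − 0.46 + 0.34) = 1/0.88 ≈ 1.136.
The tax multiplier is −c × k ≈ −0.523, so ΔY = k × (−c·ΔT) = (+$119.6 billion) / 0.88 ≈ +$136 billion.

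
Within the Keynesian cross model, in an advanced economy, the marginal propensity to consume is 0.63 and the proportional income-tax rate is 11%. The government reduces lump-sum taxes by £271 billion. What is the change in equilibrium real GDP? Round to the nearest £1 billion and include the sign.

A lump-sum tax change of −£271 billion shifts disposable income by +£271 billion; first-round consumption changes by −c × ΔT = −0.63 × (−£271 billion) = +£170.73 billion.
Expenditure multiplier = 1/(1 − c(1−t)) = 1/(1 − 0.63×0.89) = 1/0.4393 ≈ 2.276.
The tax multiplier is −c × k ≈ −1.434, so ΔY = k × (−c·ΔT) = (+£170.73 billion) / 0.4393 ≈ +£389 billion.

+£389 billion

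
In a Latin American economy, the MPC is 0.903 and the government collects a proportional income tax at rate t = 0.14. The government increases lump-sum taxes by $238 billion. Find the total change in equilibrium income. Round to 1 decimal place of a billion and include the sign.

−$961.9 billion

A lump-sum tax change of +$238 billion shifts disposable income by −$238 billion; first-round consumption changes by −c × ΔT = −0.903 × (+$238 billion) = −$214.914 billion.
Expenditure multiplier = 1/(1 − c(1−t)) = 1/(1 − 0.903×0.86) = 1/0.22342 ≈ 4.476.
The tax multiplier is −c × k ≈ −4.042, so ΔY = k × (−c·ΔT) = (−$214.914 billion) / 0.22342 ≈ −$961.9 billion.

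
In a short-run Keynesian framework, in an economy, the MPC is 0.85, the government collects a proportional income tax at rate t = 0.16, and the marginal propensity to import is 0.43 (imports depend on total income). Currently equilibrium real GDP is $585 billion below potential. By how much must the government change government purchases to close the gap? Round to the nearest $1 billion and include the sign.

Spending multiplier = 1/(1 − c(1−t) + m) = 1/(1 − 0.85×0.84 + 0.43) = 1/0.716 ≈ 1.397.
Need ΔY = +$585 billion, so ΔG = ΔY/k = (+$585 billion) × 0.716 ≈ +$419 billion.
The government should increase government purchases by $419 billion.

+$419 billion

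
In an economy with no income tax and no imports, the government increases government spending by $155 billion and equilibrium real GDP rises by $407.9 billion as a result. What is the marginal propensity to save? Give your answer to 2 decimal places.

0.38

Implied spending multiplier k = ΔY/ΔG = 407.9/155 ≈ 2.6316.
Since k = 1/(1 − MPC), MPC = 1 − 1/k = 1 − ΔG/ΔY = 1 − 155/407.9 ≈ 0.62.
MPS = 1 − MPC = 0.38.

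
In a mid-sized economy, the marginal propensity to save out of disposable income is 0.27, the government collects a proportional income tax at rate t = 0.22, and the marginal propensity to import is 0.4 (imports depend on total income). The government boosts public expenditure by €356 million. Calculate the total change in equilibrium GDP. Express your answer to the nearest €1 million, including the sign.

+€429 million

MPC = 1 − MPS = 1 − 0.27 = 0.73.
Spending multiplier = 1/(1 − c(1−t) + m) = 1/(1 − 0.73×0.78 + 0.4) = 1/0.8306 ≈ 1.204.
ΔY = k × ΔG = (+€356 million) / 0.8306 ≈ +€429 million.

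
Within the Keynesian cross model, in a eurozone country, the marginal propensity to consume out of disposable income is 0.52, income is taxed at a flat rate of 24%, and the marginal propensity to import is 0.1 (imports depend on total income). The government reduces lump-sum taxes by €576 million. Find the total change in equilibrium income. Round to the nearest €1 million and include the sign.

A lump-sum tax change of −€576 million shifts disposable income by +€576 million; first-round consumption changes by −c × ΔT = −0.52 × (−€576 million) = +€299.52 million.
Expenditure multiplier = 1/(1 − c(1−t) + m) = 1/(1 − 0.52×0.76 + 0.1) = 1/0.7048 ≈ 1.419.
The tax multiplier is −c × k ≈ −0.738, so ΔY = k × (−c·ΔT) = (+€299.52 million) / 0.7048 ≈ +€425 million.

+€425 million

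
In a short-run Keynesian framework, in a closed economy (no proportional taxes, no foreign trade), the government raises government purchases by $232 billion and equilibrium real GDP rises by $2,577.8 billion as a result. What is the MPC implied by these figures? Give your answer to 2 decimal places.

0.91

Implied spending multiplier k = ΔY/ΔG = 2,577.8/232 ≈ 11.1112.
Since k = 1/(1 − MPC), MPC = 1 − 1/k = 1 − ΔG/ΔY = 1 − 232/2,577.8 ≈ 0.91.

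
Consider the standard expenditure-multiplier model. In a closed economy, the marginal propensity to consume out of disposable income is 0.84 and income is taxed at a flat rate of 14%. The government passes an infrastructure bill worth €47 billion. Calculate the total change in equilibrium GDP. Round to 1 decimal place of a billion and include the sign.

Government-spending multiplier = 1/(1 − c(1−t)) = 1/(1 − 0.84×0.86) = 1/0.2776 ≈ 3.602.
ΔY = k × ΔG = (+€47 billion) / 0.2776 ≈ +€169.3 billion.

+€169.3 billion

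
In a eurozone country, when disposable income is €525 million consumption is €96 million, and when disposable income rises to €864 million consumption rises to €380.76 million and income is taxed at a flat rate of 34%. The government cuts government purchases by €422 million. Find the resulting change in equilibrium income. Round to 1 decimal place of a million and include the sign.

MPC = ΔC/ΔYd = (380.76 − 96)/(864 − 525) = 284.76/339 = 0.84.
Government-spending multiplier = 1/(1 − c(1−t)) = 1/(1 − 0.84×0.66) = 1/0.4456 ≈ 2.244.
ΔY = k × ΔG = (−€422 million) / 0.4456 ≈ −€947 million.

−€947.0 million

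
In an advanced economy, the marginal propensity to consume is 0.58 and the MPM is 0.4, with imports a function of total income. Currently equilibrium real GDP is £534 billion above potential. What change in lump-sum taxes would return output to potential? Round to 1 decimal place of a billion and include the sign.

Spending multiplier = 1/(1 − c + m) = 1/(1 − 0.58 + 0.4) = 1/0.82 ≈ 1.22.
Tax multiplier = −c·k = −0.58/0.82 ≈ −0.707. Need ΔY = −£534 billion, so ΔT = ΔY/(−c·k) = −(−£534 billion) × 0.82 / 0.58 ≈ +£755 billion.
The government should raise lump-sum taxes by £755 billion.

+£755.0 billion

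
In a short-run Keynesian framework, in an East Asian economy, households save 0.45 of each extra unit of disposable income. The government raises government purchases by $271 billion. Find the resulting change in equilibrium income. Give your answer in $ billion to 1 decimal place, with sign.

+$602.2 billion

MPC = 1 − MPS = 1 − 0.45 = 0.55.
Expenditure multiplier = 1/(1 − MPC) = 1/(1 − 0.55) = 1/0.45 ≈ 2.222.
ΔY = k × ΔG = (+$271 billion) / 0.45 ≈ +$602.2 billion.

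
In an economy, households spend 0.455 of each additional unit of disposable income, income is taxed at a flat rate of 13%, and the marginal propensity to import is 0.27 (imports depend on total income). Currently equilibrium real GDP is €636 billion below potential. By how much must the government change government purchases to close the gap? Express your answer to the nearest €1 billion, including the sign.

Spending multiplier = 1/(1 − c(1−t) + m) = 1/(1 − 0.455×0.87 + 0.27) = 1/0.87415 ≈ 1.144.
Need ΔY = +€636 billion, so ΔG = ΔY/k = (+€636 billion) × 0.87415 ≈ +€556 billion.
The government should increase government purchases by €556 billion.

+€556 billion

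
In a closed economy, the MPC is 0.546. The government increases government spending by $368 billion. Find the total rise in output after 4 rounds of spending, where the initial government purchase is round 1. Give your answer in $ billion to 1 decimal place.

$738.5 billion

Round 1 adds ΔG = $368 billion; each later round is MPC = 0.546 times the previous.
After 4 rounds: 368 + 200.928 + 109.706688 + 59.899851648 = ΔG·(1 − c^4)/(1 − c) = 368 × (1 − 0.088873149456)/0.454 ≈ $738.5 billion.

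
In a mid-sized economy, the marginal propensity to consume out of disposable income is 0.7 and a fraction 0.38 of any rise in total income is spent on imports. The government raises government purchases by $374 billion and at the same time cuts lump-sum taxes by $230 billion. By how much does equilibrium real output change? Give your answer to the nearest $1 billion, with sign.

+$787 billion

Expenditure multiplier = 1/(1 − c + m) = 1/(1 − 0.7 + 0.38) = 1/0.68 ≈ 1.471.
ΔG contributes k·ΔG = (+$374 billion) / 0.68 = +$550 billion.
ΔT of −$230 billion changes first-round spending by −c·ΔT = +$161 billion, contributing k·(−c·ΔT) = (+$161 billion) / 0.68 ≈ +$236.8 billion.
Net ΔY = k(ΔG − c·ΔT) = (+$535 billion) / 0.68 ≈ +$787 billion.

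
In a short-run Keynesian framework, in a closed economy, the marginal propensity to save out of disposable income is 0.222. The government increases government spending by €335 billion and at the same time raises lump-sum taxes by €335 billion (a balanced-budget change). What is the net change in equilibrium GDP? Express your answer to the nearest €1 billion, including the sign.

+€335 billion

MPC = 1 − MPS = 1 − 0.222 = 0.778.
Expenditure multiplier = 1/(1 − MPC) = 1/(1 − 0.778) = 1/0.222 ≈ 4.505.
ΔG contributes k·ΔG = (+€335 billion) / 0.222 ≈ +€1,509 billion.
ΔT of +€335 billion changes first-round spending by −c·ΔT = −€260.63 billion, contributing k·(−c·ΔT) = (−€260.63 billion) / 0.222 ≈ −€1,174 billion.
With ΔG = ΔT and no other leakages, the balanced-budget multiplier is 1, so ΔY = ΔG = +€335 billion.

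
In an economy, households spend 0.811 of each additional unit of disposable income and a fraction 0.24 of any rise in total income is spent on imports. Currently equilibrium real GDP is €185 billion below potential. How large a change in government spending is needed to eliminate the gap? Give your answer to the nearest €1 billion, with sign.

Spending multiplier = 1/(1 − c + m) = 1/(1 − 0.811 + 0.24) = 1/0.429 ≈ 2.331.
Need ΔY = +€185 billion, so ΔG = ΔY/k = (+€185 billion) × 0.429 ≈ +€79 billion.
The government should increase government spending by €79 billion.

+€79 billion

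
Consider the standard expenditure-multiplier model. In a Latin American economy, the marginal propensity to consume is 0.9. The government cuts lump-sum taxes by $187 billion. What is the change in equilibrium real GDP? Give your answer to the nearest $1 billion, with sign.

A lump-sum tax change of −$187 billion shifts disposable income by +$187 billion; first-round consumption changes by −c × ΔT = −0.9 × (−$187 billion) = +$168.3 billion.
Expenditure multiplier = 1/(1 − MPC) = 1/(1 − 0.9) = 1/0.1 = 10.
The tax multiplier is −c × k = −9, so ΔY = k × (−c·ΔT) = (+$168.3 billion) / 0.1 = +$1,683 billion.

+$1,683 billion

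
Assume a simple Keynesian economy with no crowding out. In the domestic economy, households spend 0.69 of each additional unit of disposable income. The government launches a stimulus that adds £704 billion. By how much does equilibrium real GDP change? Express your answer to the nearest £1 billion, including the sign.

Government-spending multiplier = 1/(1 − MPC) = 1/(1 − 0.69) = 1/0.31 ≈ 3.226.
ΔY = k × ΔG = (+£704 billion) / 0.31 ≈ +£2,271 billion.

+£2,271 billion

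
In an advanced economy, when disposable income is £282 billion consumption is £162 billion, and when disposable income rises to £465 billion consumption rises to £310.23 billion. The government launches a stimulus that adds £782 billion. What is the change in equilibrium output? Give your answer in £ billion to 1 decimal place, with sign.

+£4,115.8 billion

MPC = ΔC/ΔYd = (310.23 − 162)/(465 − 282) = 148.23/183 = 0.81.
Expenditure multiplier = 1/(1 − MPC) = 1/(1 − 0.81) = 1/0.19 ≈ 5.263.
ΔY = k × ΔG = (+£782 billion) / 0.19 ≈ +£4,115.8 billion.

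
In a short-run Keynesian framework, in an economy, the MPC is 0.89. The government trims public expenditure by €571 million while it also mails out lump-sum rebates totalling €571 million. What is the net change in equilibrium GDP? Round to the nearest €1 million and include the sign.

−€571 million

Expenditure multiplier = 1/(1 − MPC) = 1/(1 − 0.89) = 1/0.11 ≈ 9.091.
ΔG contributes k·ΔG = (−€571 million) / 0.11 ≈ −€5,190.9 million.
ΔT of −€571 million changes first-round spending by −c·ΔT = +€508.19 million, contributing k·(−c·ΔT) = (+€508.19 million) / 0.11 ≈ +€4,619.9 million.
With ΔG = ΔT and no other leakages, the balanced-budget multiplier is 1, so ΔY = ΔG = −€571 million.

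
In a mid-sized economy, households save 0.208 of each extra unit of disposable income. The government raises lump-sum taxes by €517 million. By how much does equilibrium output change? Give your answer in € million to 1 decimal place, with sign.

−€1,968.6 million

MPC = 1 − MPS = 1 − 0.208 = 0.792.
A lump-sum tax change of +€517 million shifts disposable income by −€517 million; first-round consumption changes by −c × ΔT = −0.792 × (+€517 million) = −€409.464 million.
Expenditure multiplier = 1/(1 − MPC) = 1/(1 − 0.792) = 1/0.208 ≈ 4.808.
The tax multiplier is −c × k ≈ −3.808, so ΔY = k × (−c·ΔT) = (−€409.464 million) / 0.208 ≈ −€1,968.6 million.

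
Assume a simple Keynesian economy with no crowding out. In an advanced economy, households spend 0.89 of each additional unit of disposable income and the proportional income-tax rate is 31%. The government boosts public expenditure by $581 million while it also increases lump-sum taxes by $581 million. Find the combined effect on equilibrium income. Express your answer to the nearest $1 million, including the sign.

Expenditure multiplier = 1/(1 − c(1−t)) = 1/(1 − 0.89×0.69) = 1/0.3859 ≈ 2.591.
ΔG contributes k·ΔG = (+$581 million) / 0.3859 ≈ +$1,505.6 million.
ΔT of +$581 million changes first-round spending by −c·ΔT = −$517.09 million, contributing k·(−c·ΔT) = (−$517.09 million) / 0.3859 ≈ −$1,340 million.
Net ΔY = k(ΔG − c·ΔT) = (+$63.91 million) / 0.3859 ≈ +$166 million.

+$166 million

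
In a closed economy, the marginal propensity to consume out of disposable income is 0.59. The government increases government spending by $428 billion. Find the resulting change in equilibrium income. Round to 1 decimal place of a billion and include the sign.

+$1,043.9 billion

Spending multiplier = 1/(1 − MPC) = 1/(1 − 0.59) = 1/0.41 ≈ 2.439.
ΔY = k × ΔG = (+$428 billion) / 0.41 ≈ +$1,043.9 billion.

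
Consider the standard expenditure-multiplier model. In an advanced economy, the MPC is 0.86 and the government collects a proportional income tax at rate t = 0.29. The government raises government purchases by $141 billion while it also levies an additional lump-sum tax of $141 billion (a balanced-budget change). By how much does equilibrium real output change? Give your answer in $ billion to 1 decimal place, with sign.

Expenditure multiplier = 1/(1 − c(1−t)) = 1/(1 − 0.86×0.71) = 1/0.3894 ≈ 2.568.
ΔG contributes k·ΔG = (+$141 billion) / 0.3894 ≈ +$362.1 billion.
ΔT of +$141 billion changes first-round spending by −c·ΔT = −$121.26 billion, contributing k·(−c·ΔT) = (−$121.26 billion) / 0.3894 ≈ −$311.4 billion.
Net ΔY = k(ΔG − c·ΔT) = (+$19.74 billion) / 0.3894 ≈ +$50.7 billion.

+$50.7 billion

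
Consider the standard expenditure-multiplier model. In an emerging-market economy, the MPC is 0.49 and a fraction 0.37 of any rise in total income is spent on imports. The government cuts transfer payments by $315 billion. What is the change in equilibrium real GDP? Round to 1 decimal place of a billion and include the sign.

The transfer change shifts disposable income by −$315 billion, so first-round consumption changes by c·ΔTR = 0.49 × (−$315 billion) = −$154.35 billion.
Expenditure multiplier = 1/(1 − c + m) = 1/(1 − 0.49 + 0.37) = 1/0.88 ≈ 1.136.
The transfer multiplier is c × k ≈ 0.557, so ΔY = k × (c·ΔTR) = (−$154.35 billion) / 0.88 ≈ −$175.4 billion.

−$175.4 billion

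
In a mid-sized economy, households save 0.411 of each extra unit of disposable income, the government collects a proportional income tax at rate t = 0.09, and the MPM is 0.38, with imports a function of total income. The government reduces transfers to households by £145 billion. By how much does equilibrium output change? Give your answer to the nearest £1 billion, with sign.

−£101 billion

MPC = 1 − MPS = 1 − 0.411 = 0.589.
The transfer change shifts disposable income by −£145 billion, so first-round consumption changes by c·ΔTR = 0.589 × (−£145 billion) = −£85.405 billion.
Expenditure multiplier = 1/(1 − c(1−t) + m) = 1/(1 − 0.589×0.91 + 0.38) = 1/0.84401 ≈ 1.185.
The transfer multiplier is c × k ≈ 0.698, so ΔY = k × (c·ΔTR) = (−£85.405 billion) / 0.84401 ≈ −£101 billion.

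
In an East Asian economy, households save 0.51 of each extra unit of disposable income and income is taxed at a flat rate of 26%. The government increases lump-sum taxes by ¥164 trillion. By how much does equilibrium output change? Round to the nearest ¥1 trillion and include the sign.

−¥126 trillion

MPC = 1 − MPS = 1 − 0.51 = 0.49.
A lump-sum tax change of +¥164 trillion shifts disposable income by −¥164 trillion; first-round consumption changes by −c × ΔT = −0.49 × (+¥164 trillion) = −¥80.36 trillion.
Expenditure multiplier = 1/(1 − c(1−t)) = 1/(1 − 0.49×0.74) = 1/0.6374 ≈ 1.569.
The tax multiplier is −c × k ≈ −0.769, so ΔY = k × (−c·ΔT) = (−¥80.36 trillion) / 0.6374 ≈ −¥126 trillion.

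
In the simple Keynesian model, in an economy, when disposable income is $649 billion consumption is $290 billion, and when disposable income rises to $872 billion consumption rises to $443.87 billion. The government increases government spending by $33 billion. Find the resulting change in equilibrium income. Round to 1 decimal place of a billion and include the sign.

+$106.5 billion

MPC = ΔC/ΔYd = (443.87 − 290)/(872 − 649) = 153.87/223 = 0.69.
Government-spending multiplier = 1/(1 − MPC) = 1/(1 − 0.69) = 1/0.31 ≈ 3.226.
ΔY = k × ΔG = (+$33 billion) / 0.31 ≈ +$106.5 billion.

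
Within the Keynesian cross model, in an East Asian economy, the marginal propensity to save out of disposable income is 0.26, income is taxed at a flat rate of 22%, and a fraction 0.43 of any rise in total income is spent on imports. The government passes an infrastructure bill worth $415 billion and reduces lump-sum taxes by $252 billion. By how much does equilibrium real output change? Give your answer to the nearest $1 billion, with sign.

MPC = 1 − MPS = 1 − 0.26 = 0.74.
Expenditure multiplier = 1/(1 − c(1−t) + m) = 1/(1 − 0.74×0.78 + 0.43) = 1/0.8528 ≈ 1.173.
ΔG contributes k·ΔG = (+$415 billion) / 0.8528 ≈ +$486.6 billion.
ΔT of −$252 billion changes first-round spending by −c·ΔT = +$186.48 billion, contributing k·(−c·ΔT) = (+$186.48 billion) / 0.8528 ≈ +$218.7 billion.
Net ΔY = k(ΔG − c·ΔT) = (+$601.48 billion) / 0.8528 ≈ +$705 billion.

+$705 billion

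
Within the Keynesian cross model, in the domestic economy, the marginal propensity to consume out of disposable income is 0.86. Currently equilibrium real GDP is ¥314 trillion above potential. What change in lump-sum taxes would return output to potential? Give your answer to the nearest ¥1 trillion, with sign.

+¥51 trillion

Spending multiplier = 1/(1 − MPC) = 1/(1 − 0.86) = 1/0.14 ≈ 7.143.
Tax multiplier = −c·k = −0.86/0.14 ≈ −6.143. Need ΔY = −¥314 trillion, so ΔT = ΔY/(−c·k) = −(−¥314 trillion) × 0.14 / 0.86 ≈ +¥51 trillion.
The government should raise lump-sum taxes by ¥51 trillion.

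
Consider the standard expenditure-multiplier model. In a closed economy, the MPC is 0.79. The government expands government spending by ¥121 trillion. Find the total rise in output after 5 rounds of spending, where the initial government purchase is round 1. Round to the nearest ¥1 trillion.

¥399 trillion

Round 1 adds ΔG = ¥121 trillion; each later round is MPC = 0.79 times the previous.
After 5 rounds: 121 + 95.59 + 75.5161 + 59.657719 + 47.12959801 = ΔG·(1 − c^5)/(1 − c) = 121 × (1 − 0.3077056399)/0.21 ≈ ¥399 trillion.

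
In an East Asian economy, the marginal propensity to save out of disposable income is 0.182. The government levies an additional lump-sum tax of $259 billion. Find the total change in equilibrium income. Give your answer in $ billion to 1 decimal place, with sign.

−$1,164.1 billion

MPC = 1 − MPS = 1 − 0.182 = 0.818.
A lump-sum tax change of +$259 billion shifts disposable income by −$259 billion; first-round consumption changes by −c × ΔT = −0.818 × (+$259 billion) = −$211.862 billion.
Expenditure multiplier = 1/(1 − MPC) = 1/(1 − 0.818) = 1/0.182 ≈ 5.495.
The tax multiplier is −c × k ≈ −4.495, so ΔY = k × (−c·ΔT) = (−$211.862 billion) / 0.182 ≈ −$1,164.1 billion.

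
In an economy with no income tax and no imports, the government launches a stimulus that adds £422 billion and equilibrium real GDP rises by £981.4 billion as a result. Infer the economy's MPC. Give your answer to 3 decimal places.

0.570

Implied spending multiplier k = ΔY/ΔG = 981.4/422 ≈ 2.3256.
Since k = 1/(1 − MPC), MPC = 1 − 1/k = 1 − ΔG/ΔY = 1 − 422/981.4 ≈ 0.570.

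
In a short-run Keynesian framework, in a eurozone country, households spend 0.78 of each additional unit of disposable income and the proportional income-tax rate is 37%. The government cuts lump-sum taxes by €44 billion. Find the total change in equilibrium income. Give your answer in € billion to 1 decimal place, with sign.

A lump-sum tax change of −€44 billion shifts disposable income by +€44 billion; first-round consumption changes by −c × ΔT = −0.78 × (−€44 billion) = +€34.32 billion.
Expenditure multiplier = 1/(1 − c(1−t)) = 1/(1 − 0.78×0.63) = 1/0.5086 ≈ 1.966.
The tax multiplier is −c × k ≈ −1.534, so ΔY = k × (−c·ΔT) = (+€34.32 billion) / 0.5086 ≈ +€67.5 billion.

+€67.5 billion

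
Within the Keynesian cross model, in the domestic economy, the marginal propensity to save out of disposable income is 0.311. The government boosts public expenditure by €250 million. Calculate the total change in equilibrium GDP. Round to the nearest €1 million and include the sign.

MPC = 1 − MPS = 1 − 0.311 = 0.689.
Spending multiplier = 1/(1 − MPC) = 1/(1 − 0.689) = 1/0.311 ≈ 3.215.
ΔY = k × ΔG = (+€250 million) / 0.311 ≈ +€804 million.

+€804 million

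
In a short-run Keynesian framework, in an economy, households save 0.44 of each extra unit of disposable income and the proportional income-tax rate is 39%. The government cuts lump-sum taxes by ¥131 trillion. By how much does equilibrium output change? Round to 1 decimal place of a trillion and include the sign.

+¥111.4 trillion

MPC = 1 − MPS = 1 − 0.44 = 0.56.
A lump-sum tax change of −¥131 trillion shifts disposable income by +¥131 trillion; first-round consumption changes by −c × ΔT = −0.56 × (−¥131 trillion) = +¥73.36 trillion.
Expenditure multiplier = 1/(1 − c(1−t)) = 1/(1 − 0.56×0.61) = 1/0.6584 ≈ 1.519.
The tax multiplier is −c × k ≈ −0.851, so ΔY = k × (−c·ΔT) = (+¥73.36 trillion) / 0.6584 ≈ +¥111.4 trillion.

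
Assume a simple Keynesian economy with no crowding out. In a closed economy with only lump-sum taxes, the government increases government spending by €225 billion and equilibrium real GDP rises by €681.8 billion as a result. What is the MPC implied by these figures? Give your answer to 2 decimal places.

0.67

Implied spending multiplier k = ΔY/ΔG = 681.8/225 ≈ 3.0302.
Since k = 1/(1 − MPC), MPC = 1 − 1/k = 1 − ΔG/ΔY = 1 − 225/681.8 ≈ 0.67.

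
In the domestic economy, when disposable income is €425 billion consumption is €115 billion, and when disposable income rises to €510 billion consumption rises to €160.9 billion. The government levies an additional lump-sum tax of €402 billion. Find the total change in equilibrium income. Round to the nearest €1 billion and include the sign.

−€472 billion

MPC = ΔC/ΔYd = (160.9 − 115)/(510 − 425) = 45.9/85 = 0.54.
A lump-sum tax change of +€402 billion shifts disposable income by −€402 billion; first-round consumption changes by −c × ΔT = −0.54 × (+€402 billion) = −€217.08 billion.
Expenditure multiplier = 1/(1 − MPC) = 1/(1 − 0.54) = 1/0.46 ≈ 2.174.
The tax multiplier is −c × k ≈ −1.174, so ΔY = k × (−c·ΔT) = (−€217.08 billion) / 0.46 ≈ −€472 billion.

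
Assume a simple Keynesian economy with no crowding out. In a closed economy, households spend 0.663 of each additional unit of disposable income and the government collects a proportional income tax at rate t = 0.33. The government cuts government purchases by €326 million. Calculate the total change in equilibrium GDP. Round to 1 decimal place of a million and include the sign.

−€586.6 million

Expenditure multiplier = 1/(1 − c(1−t)) = 1/(1 − 0.663×0.67) = 1/0.55579 ≈ 1.799.
ΔY = k × ΔG = (−€326 million) / 0.55579 ≈ −€586.6 million.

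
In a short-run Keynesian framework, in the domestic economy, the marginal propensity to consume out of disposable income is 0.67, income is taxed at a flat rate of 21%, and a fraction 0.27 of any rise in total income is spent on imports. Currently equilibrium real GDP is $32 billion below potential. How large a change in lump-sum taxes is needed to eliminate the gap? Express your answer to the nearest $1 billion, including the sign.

Spending multiplier = 1/(1 − c(1−t) + m) = 1/(1 − 0.67×0.79 + 0.27) = 1/0.7407 ≈ 1.35.
Tax multiplier = −c·k = −0.67/0.7407 ≈ −0.905. Need ΔY = +$32 billion, so ΔT = ΔY/(−c·k) = −(+$32 billion) × 0.7407 / 0.67 ≈ −$35 billion.
The government should cut lump-sum taxes by $35 billion.

−$35 billion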